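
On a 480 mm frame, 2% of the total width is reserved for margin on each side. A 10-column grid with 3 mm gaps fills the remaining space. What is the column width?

480 × (1 − 2·2%) = 480 × 96% = 460.8 mm for the columns.
10 columns + 9 gaps: 10c + 9·3 = 460.8.
10c = 460.8 − 27 = 433.8, so c = 43.38 mm.

43.38 mm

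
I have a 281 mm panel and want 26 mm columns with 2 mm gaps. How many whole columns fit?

k columns need k·26 + (k−1)·2 = k·28 − 2.
k·28 − 2 ≤ 281 → k ≤ 283 / 28 ≈ 10.11, so k = 10.

10 columns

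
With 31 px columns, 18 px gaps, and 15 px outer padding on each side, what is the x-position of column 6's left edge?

Each column+gutter stride is 49 px; 5 of them past the 15 px margin is 15 + 245 = 260 px.

260 px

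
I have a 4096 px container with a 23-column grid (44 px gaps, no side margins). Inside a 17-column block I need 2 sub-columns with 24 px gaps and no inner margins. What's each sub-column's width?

1496 px

Subtracting 22 gaps of 44 leaves 3128 for 23 columns, so c = 136 px.
17-column span = 17·136 + 16·44 = 3016 px.
3016 − 1·24 = 2992; ÷2 gives d = 1496 px.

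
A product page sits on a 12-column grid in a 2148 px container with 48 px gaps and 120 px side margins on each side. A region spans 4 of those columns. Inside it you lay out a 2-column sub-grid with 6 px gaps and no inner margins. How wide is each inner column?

Subtract both margins: 2148 − 2·120 = 1908 px.
12 columns + 11 gaps: 12c + 11·48 = 1908.
12c = 1908 − 528 = 1380, so c = 115 px.
4 columns plus 3 gaps: 460 + 144 = 604 px.
2d + 1·6 = 604 → 2d = 598 → d = 299 px.

299 px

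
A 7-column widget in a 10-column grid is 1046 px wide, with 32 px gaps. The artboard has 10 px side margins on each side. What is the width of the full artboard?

1046 − 6·32 = 854; ÷7 gives c = 122 px.
Total width: 2·10 + 10·122 + 9·32 = 1528 px.

1528 px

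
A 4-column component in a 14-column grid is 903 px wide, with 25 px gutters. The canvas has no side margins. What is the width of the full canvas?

3223 px

903 − 3·25 = 828; ÷4 gives c = 207 px.
Summing: 2898 + 325 = 3223 px.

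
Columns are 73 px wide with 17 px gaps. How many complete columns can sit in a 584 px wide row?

6 columns

6 columns: 6·73 + 5·17 = 523 px ≤ 584.
7 columns: 613 px > 584. So 6.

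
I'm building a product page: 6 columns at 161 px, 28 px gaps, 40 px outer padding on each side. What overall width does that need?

1186 px

Total width: 2·40 + 6·161 + 5·28 = 1186 px.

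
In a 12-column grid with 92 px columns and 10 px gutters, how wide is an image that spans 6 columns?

602 px

6-column span = 6·92 + 5·10 = 602 px.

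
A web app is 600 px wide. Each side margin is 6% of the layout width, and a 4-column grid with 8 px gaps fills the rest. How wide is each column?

600 × (1 − 2·6%) = 600 × 88% = 528 px for the columns.
4c + 3·8 = 528 → 4c = 504 → c = 126 px.

126 px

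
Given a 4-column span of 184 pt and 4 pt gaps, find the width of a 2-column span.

184 − 3·4 = 172; ÷4 gives c = 43 pt.
2 columns plus 1 gap: 86 + 4 = 90 pt.

90 pt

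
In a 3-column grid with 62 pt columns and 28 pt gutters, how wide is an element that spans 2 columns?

2 columns plus 1 gutter: 124 + 28 = 152 pt.

152 pt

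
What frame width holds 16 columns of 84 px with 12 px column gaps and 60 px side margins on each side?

Adding margins, columns and gutters: 120 + 1344 + 180 = 1644 px.

1644 px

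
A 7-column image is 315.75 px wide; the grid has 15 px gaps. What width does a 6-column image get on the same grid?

7c + 6·15 = 315.75 → 7c = 225.75 → c = 32.25 px.
6-column span = 6·32.25 + 5·15 = 268.5 px.

268.5 px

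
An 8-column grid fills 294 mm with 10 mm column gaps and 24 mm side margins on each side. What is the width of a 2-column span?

54 mm

Inside the margins: 294 − 48 = 246 mm.
246 − 7·10 = 176; ÷8 gives c = 22 mm.
Span of 2: 2·22 + 1·10 = 44 + 10 = 54 mm.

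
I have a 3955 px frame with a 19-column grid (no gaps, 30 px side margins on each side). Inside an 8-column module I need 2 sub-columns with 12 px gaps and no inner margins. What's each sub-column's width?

Inside the margins: 3955 − 60 = 3895 px.
With no gaps, each column is 3895/19 = 205 px.
8-column span = 8·205 = 1640 px.
2d + 1·12 = 1640 → 2d = 1628 → d = 814 px.

814 px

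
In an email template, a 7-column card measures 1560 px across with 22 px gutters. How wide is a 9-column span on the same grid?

7 columns + 6 gutters: 7c + 6·22 = 1560.
7c = 1560 − 132 = 1428, so c = 204 px.
9 columns plus 8 gutters: 1836 + 176 = 2012 px.

2012 px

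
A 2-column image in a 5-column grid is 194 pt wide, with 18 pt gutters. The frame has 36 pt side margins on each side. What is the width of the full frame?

584 pt

2 columns + 1 gutter: 2c + 1·18 = 194.
2c = 194 − 18 = 176, so c = 88 pt.
Adding margins, columns and gutters: 72 + 440 + 72 = 584 pt.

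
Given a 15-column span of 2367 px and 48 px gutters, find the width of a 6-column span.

2367 − 14·48 = 1695; ÷15 gives c = 113 px.
Span of 6: 6·113 + 5·48 = 678 + 240 = 918 px.

918 px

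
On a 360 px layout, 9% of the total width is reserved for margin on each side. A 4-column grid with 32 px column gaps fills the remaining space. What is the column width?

Each margin = 9% of 360 = 32.4 px; content = 360 − 2·32.4 = 295.2 px.
4 columns + 3 column gaps: 4c + 3·32 = 295.2.
4c = 295.2 − 96 = 199.2, so c = 49.8 px.

49.8 px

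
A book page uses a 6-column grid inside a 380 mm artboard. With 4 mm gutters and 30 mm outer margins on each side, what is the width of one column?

50 mm

Subtract both margins: 380 − 2·30 = 320 mm.
6 columns + 5 gutters: 6c + 5·4 = 320.
6c = 320 − 20 = 300, so c = 50 mm.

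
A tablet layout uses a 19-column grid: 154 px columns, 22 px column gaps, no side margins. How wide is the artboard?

Total width: 19·154 + 18·22 = 3322 px.

3322 px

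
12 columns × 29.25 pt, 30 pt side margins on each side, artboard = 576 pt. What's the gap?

15 pt

Take off 60 pt of margins, leaving 516 pt.
12·29.25 + 11g = 516 → 11g = 165 → g = 15 pt.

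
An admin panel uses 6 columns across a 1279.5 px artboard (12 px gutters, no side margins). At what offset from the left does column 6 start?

1076.25 px

Subtracting 5 gutters of 12 leaves 1219.5 for 6 columns, so c = 203.25 px.
Each column+gutter stride is 215.25 px; with no margin, 5 of them is 1076.25 px.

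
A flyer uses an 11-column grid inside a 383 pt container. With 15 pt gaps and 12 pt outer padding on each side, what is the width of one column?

Subtract both margins: 383 − 2·12 = 359 pt.
11 columns + 10 gaps: 11c + 10·15 = 359.
11c = 359 − 150 = 209, so c = 19 pt.

19 pt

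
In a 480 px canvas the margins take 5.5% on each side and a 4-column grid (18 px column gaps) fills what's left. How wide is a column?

Each margin = 5.5% of 480 = 26.4 px; content = 480 − 2·26.4 = 427.2 px.
4c + 3·18 = 427.2 → 4c = 373.2 → c = 93.3 px.

93.3 px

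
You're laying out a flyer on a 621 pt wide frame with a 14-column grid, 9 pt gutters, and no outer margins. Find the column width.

Subtracting 13 gutters of 9 leaves 504 for 14 columns, so c = 36 pt.

36 pt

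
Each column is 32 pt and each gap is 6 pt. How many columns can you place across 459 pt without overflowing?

12 columns

12 columns: 12·32 + 11·6 = 450 pt ≤ 459.
13 columns: 488 pt > 459. So 12.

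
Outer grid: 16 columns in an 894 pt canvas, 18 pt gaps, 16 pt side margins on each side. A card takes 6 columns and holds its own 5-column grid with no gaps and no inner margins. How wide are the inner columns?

Inside the margins: 894 − 32 = 862 pt.
862 − 15·18 = 592; ÷16 gives c = 37 pt.
6 columns plus 5 gaps: 222 + 90 = 312 pt.
With no gaps, each column is 312/5 = 62.4 pt.

62.4 pt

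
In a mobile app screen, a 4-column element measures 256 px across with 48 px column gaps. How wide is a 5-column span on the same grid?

332 px

Subtracting 3 column gaps of 48 leaves 112 for 4 columns, so c = 28 px.
5-column span = 5·28 + 4·48 = 332 px.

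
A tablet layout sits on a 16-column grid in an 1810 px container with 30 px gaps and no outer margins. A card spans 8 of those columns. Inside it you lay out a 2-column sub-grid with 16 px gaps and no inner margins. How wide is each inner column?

16c + 15·30 = 1810 → 16c = 1360 → c = 85 px.
8 columns plus 7 gaps: 680 + 210 = 890 px.
890 − 1·16 = 874; ÷2 gives d = 437 px.

437 px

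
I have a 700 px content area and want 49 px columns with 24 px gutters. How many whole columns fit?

9 columns

9 columns: 9·49 + 8·24 = 633 px ≤ 700.
10 columns: 706 px > 700. So 9.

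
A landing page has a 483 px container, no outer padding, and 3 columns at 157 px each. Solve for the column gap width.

3·157 + 2g = 483 → 2g = 12 → g = 6 px.

6 px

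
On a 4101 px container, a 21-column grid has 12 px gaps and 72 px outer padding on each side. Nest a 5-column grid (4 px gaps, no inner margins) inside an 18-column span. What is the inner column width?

674.8 px

Subtract both margins: 4101 − 2·72 = 3957 px.
21c + 20·12 = 3957 → 21c = 3717 → c = 177 px.
18 columns plus 17 gaps: 3186 + 204 = 3390 px.
5 columns + 4 gaps: 5d + 4·4 = 3390.
5d = 3390 − 16 = 3374, so d = 674.8 px.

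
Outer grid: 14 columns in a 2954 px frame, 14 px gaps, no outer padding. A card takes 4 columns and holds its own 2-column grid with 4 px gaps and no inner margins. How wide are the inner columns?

415 px

Subtracting 13 gaps of 14 leaves 2772 for 14 columns, so c = 198 px.
Span of 4: 4·198 + 3·14 = 792 + 42 = 834 px.
2d + 1·4 = 834 → 2d = 830 → d = 415 px.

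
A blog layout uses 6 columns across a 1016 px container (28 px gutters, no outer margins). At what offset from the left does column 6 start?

870 px

6 columns + 5 gutters: 6c + 5·28 = 1016.
6c = 1016 − 140 = 876, so c = 146 px.
No margin, so column 6 starts at 5·(column + gutter) = 5·174 = 870 px.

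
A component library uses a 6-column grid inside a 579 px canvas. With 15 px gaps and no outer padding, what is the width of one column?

84 px

579 − 5·15 = 504; ÷6 gives c = 84 px.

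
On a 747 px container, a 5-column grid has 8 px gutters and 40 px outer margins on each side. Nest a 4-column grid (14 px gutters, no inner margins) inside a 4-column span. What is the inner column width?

Outer content = 747 − 2·40 = 667 px.
5 columns + 4 gutters: 5c + 4·8 = 667.
5c = 667 − 32 = 635, so c = 127 px.
4 columns plus 3 gutters: 508 + 24 = 532 px.
Subtracting 3 gutters of 14 leaves 490 for 4 columns, so d = 122.5 px.

122.5 px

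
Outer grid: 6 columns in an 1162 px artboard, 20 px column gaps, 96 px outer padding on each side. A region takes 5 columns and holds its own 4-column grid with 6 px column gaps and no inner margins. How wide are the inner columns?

Inside the margins: 1162 − 192 = 970 px.
6 columns + 5 column gaps: 6c + 5·20 = 970.
6c = 970 − 100 = 870, so c = 145 px.
5-column span = 5·145 + 4·20 = 805 px.
4d + 3·6 = 805 → 4d = 787 → d = 196.75 px.

196.75 px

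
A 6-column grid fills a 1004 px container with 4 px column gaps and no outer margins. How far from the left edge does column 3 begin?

336 px

6 columns + 5 column gaps: 6c + 5·4 = 1004.
6c = 1004 − 20 = 984, so c = 164 px.
Before column 3: 2 columns + 2 column gaps.
Offset = 2·(164 + 4) = 2·168 = 336 px.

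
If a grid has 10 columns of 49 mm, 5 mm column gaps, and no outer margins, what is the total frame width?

535 mm

Frame = 10·49 + 9·5 = 490 + 45 = 535 mm.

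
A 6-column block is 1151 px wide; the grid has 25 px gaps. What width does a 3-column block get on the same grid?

6 columns + 5 gaps: 6c + 5·25 = 1151.
6c = 1151 − 125 = 1026, so c = 171 px.
Span of 3: 3·171 + 2·25 = 513 + 50 = 563 px.

563 px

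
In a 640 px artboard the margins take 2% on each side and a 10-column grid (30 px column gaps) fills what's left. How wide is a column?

640 × (1 − 2·2%) = 640 × 96% = 614.4 px for the columns.
614.4 − 9·30 = 344.4; ÷10 gives c = 34.44 px.

34.44 px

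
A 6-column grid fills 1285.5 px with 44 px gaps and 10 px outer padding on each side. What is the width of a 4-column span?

829 px

Inside the margins: 1285.5 − 20 = 1265.5 px.
6 columns + 5 gaps: 6c + 5·44 = 1265.5.
6c = 1265.5 − 220 = 1045.5, so c = 174.25 px.
4-column span = 4·174.25 + 3·44 = 829 px.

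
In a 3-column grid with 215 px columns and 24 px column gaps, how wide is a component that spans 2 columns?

454 px

Span of 2: 2·215 + 1·24 = 430 + 24 = 454 px.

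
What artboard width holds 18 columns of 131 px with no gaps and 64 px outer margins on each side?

2486 px

Artboard = 2·64 + 18·131 = 128 + 2358 = 2486 px.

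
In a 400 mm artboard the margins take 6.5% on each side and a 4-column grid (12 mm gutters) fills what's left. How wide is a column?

78 mm

Each margin = 6.5% of 400 = 26 mm; content = 400 − 2·26 = 348 mm.
348 − 3·12 = 312; ÷4 gives c = 78 mm.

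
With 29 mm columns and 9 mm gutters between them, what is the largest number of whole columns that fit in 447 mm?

12 columns

12 columns: 12·29 + 11·9 = 447 mm ≤ 447.
13 columns: 485 mm > 447. So 12.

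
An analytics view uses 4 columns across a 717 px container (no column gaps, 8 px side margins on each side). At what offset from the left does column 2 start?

Take off 16 px of margins, leaving 701 px.
701 / 4 = 175.25 px per column.
Column 2 starts at margin + 1·(column + gutter) = 8 + 1·175.25 = 183.25 px.

183.25 px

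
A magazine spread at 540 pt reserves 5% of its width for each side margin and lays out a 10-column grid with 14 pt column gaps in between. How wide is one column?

36 pt

540 × (1 − 2·5%) = 540 × 90% = 486 pt for the columns.
Subtracting 9 column gaps of 14 leaves 360 for 10 columns, so c = 36 pt.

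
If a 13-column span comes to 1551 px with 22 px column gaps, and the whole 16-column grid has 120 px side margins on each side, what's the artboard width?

13c + 12·22 = 1551 → 13c = 1287 → c = 99 px.
Artboard = 2·120 + 16·99 + 15·22 = 240 + 1584 + 330 = 2154 px.

2154 px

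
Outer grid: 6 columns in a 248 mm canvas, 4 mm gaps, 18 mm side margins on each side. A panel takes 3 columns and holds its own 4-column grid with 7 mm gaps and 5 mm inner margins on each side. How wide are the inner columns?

18.25 mm

Inside the margins: 248 − 36 = 212 mm.
6c + 5·4 = 212 → 6c = 192 → c = 32 mm.
Span of 3: 3·32 + 2·4 = 96 + 8 = 104 mm.
Inner content = 104 − 2·5 = 94 mm.
4 columns + 3 gaps: 4d + 3·7 = 94.
4d = 94 − 21 = 73, so d = 18.25 mm.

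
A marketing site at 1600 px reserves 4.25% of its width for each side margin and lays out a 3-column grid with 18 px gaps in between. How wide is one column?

Each margin = 4.25% of 1600 = 68 px; content = 1600 − 2·68 = 1464 px.
3c + 2·18 = 1464 → 3c = 1428 → c = 476 px.

476 px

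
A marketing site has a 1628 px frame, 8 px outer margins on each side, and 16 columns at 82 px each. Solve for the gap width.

20 px

Take off 16 px of margins, leaving 1612 px.
16 columns take 16·82 = 1312 px; remaining 300 splits into 15 gaps.
g = 300 / 15 = 20 px.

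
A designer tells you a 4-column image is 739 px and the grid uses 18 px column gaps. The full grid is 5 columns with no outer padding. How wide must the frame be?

928.25 px

4 columns + 3 column gaps: 4c + 3·18 = 739.
4c = 739 − 54 = 685, so c = 171.25 px.
Frame = 5·171.25 + 4·18 = 856.25 + 72 = 928.25 px.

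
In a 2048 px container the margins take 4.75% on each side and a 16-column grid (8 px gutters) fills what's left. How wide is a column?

108.34 px

2048 × (1 − 2·4.75%) = 2048 × 90.5% = 1853.44 px for the columns.
1853.44 − 15·8 = 1733.44; ÷16 gives c = 108.34 px.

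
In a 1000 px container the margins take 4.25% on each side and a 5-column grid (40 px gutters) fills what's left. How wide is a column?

151 px

1000 × (1 − 2·4.25%) = 1000 × 91.5% = 915 px for the columns.
5 columns + 4 gutters: 5c + 4·40 = 915.
5c = 915 − 160 = 755, so c = 151 px.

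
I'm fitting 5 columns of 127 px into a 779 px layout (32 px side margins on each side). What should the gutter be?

Subtract both margins: 779 − 2·32 = 715 px.
Columns use 635 px, leaving 80 px across 4 gutters = 20 px each.

20 px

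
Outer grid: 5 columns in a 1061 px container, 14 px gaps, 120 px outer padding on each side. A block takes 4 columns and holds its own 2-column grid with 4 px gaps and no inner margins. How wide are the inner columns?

Subtract both margins: 1061 − 2·120 = 821 px.
Subtracting 4 gaps of 14 leaves 765 for 5 columns, so c = 153 px.
4 columns plus 3 gaps: 612 + 42 = 654 px.
2d + 1·4 = 654 → 2d = 650 → d = 325 px.

325 px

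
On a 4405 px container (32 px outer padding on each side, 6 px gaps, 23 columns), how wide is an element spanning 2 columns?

372 px

Content width = 4405 − 2·32 = 4341 px.
Subtracting 22 gaps of 6 leaves 4209 for 23 columns, so c = 183 px.
2 columns plus 1 gap: 366 + 6 = 372 px.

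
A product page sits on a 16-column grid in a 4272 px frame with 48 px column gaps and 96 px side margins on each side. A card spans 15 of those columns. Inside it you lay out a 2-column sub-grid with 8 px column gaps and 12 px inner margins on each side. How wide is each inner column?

1895 px

Inside the margins: 4272 − 192 = 4080 px.
16c + 15·48 = 4080 → 16c = 3360 → c = 210 px.
15-column span = 15·210 + 14·48 = 3822 px.
Inner content = 3822 − 2·12 = 3798 px.
2 columns + 1 column gap: 2d + 1·8 = 3798.
2d = 3798 − 8 = 3790, so d = 1895 px.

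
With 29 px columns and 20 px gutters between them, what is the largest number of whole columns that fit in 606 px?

k columns need k·29 + (k−1)·20 = k·49 − 20.
k·49 − 20 ≤ 606 → k ≤ 626 / 49 ≈ 12.78, so k = 12.

12 columns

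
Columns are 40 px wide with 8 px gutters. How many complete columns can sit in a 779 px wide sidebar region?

16 columns

16 columns: 16·40 + 15·8 = 760 px ≤ 779.
17 columns: 808 px > 779. So 16.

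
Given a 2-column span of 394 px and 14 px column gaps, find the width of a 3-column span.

598 px

Subtracting 1 column gap of 14 leaves 380 for 2 columns, so c = 190 px.
3-column span = 3·190 + 2·14 = 598 px.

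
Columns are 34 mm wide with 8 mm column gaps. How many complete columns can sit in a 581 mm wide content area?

14 columns

Each extra column adds 34 + 8 = 42 mm.
(581 + 8) / 42 = 14.02, so 14 columns fit.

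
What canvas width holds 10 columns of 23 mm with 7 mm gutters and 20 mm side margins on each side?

Total width: 2·20 + 10·23 + 9·7 = 333 mm.

333 mm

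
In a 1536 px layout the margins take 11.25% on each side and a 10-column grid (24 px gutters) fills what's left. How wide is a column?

Margins: 11.25% × 1536 = 172.8 px each, so content = 1536 − 345.6 = 1190.4 px.
10c + 9·24 = 1190.4 → 10c = 974.4 → c = 97.44 px.

97.44 px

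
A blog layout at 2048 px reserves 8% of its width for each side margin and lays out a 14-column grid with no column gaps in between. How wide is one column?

Each margin = 8% of 2048 = 163.84 px; content = 2048 − 2·163.84 = 1720.32 px.
With no column gaps, each column is 1720.32/14 = 122.88 px.

122.88 px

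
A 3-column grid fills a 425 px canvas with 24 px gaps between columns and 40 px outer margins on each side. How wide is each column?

Content width = 425 − 2·40 = 345 px.
3c + 2·24 = 345 → 3c = 297 → c = 99 px.

99 px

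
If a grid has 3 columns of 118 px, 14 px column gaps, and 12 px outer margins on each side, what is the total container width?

406 px

Adding margins, columns and gutters: 24 + 354 + 28 = 406 px.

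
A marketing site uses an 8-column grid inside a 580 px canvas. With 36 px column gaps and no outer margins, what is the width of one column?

41 px

8c + 7·36 = 580 → 8c = 328 → c = 41 px.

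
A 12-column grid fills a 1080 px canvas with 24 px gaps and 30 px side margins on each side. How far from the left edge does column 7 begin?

552 px

Take off 60 px of margins, leaving 1020 px.
12c + 11·24 = 1020 → 12c = 756 → c = 63 px.
Before column 7: the margin + 6 columns + 6 gaps.
Offset = 30 + 6·(63 + 24) = 30 + 522 = 552 px.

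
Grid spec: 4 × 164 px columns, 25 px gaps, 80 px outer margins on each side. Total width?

Total width: 2·80 + 4·164 + 3·25 = 891 px.

891 px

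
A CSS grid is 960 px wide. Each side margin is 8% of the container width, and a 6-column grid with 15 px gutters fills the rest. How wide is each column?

121.9 px

Each margin = 8% of 960 = 76.8 px; content = 960 − 2·76.8 = 806.4 px.
6 columns + 5 gutters: 6c + 5·15 = 806.4.
6c = 806.4 − 75 = 731.4, so c = 121.9 px.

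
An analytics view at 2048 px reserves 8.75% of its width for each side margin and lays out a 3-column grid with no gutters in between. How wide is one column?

563.2 px

Margins: 8.75% × 2048 = 179.2 px each, so content = 2048 − 358.4 = 1689.6 px.
3c = 1689.6 → c = 563.2 px.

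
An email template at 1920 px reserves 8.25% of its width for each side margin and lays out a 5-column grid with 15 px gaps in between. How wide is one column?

308.64 px

Margins: 8.25% × 1920 = 158.4 px each, so content = 1920 − 316.8 = 1603.2 px.
1603.2 − 4·15 = 1543.2; ÷5 gives c = 308.64 px.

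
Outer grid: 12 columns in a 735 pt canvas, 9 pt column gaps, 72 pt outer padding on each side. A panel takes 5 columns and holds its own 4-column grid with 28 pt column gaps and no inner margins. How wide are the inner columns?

39.25 pt

Subtract both margins: 735 − 2·72 = 591 pt.
12c + 11·9 = 591 → 12c = 492 → c = 41 pt.
Span of 5: 5·41 + 4·9 = 205 + 36 = 241 pt.
241 − 3·28 = 157; ÷4 gives d = 39.25 pt.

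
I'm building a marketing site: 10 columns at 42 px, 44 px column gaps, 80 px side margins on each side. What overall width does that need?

Adding margins, columns and gutters: 160 + 420 + 396 = 976 px.

976 px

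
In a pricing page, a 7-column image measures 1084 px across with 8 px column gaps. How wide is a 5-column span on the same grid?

7 columns + 6 column gaps: 7c + 6·8 = 1084.
7c = 1084 − 48 = 1036, so c = 148 px.
Span of 5: 5·148 + 4·8 = 740 + 32 = 772 px.

772 px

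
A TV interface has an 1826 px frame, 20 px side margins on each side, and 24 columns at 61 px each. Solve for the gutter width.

14 px

Inside the margins: 1826 − 40 = 1786 px.
Columns use 1464 px, leaving 322 px across 23 gutters = 14 px each.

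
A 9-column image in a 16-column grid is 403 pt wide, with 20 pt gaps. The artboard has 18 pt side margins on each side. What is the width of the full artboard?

768 pt

403 − 8·20 = 243; ÷9 gives c = 27 pt.
Adding margins, columns and gutters: 36 + 432 + 300 = 768 pt.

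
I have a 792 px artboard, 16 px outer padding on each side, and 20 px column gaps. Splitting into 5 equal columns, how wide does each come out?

136 px

Inside the margins: 792 − 32 = 760 px.
5c + 4·20 = 760 → 5c = 680 → c = 136 px.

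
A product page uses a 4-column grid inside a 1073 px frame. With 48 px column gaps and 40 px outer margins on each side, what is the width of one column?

212.25 px

Content width = 1073 − 2·40 = 993 px.
4c + 3·48 = 993 → 4c = 849 → c = 212.25 px.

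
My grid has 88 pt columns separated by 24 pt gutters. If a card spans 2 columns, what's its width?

2 columns plus 1 gutter: 176 + 24 = 200 pt.

200 pt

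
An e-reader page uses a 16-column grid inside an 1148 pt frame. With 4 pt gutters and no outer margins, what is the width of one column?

68 pt

Subtracting 15 gutters of 4 leaves 1088 for 16 columns, so c = 68 pt.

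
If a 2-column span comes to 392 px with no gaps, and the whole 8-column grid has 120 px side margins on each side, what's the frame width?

1808 px

With no gaps, each column is 392/2 = 196 px.
Frame = 2·120 + 8·196 = 240 + 1568 = 1808 px.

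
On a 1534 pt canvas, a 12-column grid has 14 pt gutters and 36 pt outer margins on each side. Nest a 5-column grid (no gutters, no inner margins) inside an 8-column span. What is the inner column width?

Inside the margins: 1534 − 72 = 1462 pt.
1462 − 11·14 = 1308; ÷12 gives c = 109 pt.
Span of 8: 8·109 + 7·14 = 872 + 98 = 970 pt.
5d = 970 → d = 194 pt.

194 pt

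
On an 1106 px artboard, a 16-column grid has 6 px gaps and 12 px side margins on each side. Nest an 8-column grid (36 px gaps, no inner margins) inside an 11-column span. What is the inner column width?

61.25 px

Subtract both margins: 1106 − 2·12 = 1082 px.
Subtracting 15 gaps of 6 leaves 992 for 16 columns, so c = 62 px.
11 columns plus 10 gaps: 682 + 60 = 742 px.
Subtracting 7 gaps of 36 leaves 490 for 8 columns, so d = 61.25 px.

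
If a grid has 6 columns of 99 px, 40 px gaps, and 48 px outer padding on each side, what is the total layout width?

Adding margins, columns and gutters: 96 + 594 + 200 = 890 px.

890 px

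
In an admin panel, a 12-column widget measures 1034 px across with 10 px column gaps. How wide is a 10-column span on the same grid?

12c + 11·10 = 1034 → 12c = 924 → c = 77 px.
10-column span = 10·77 + 9·10 = 860 px.

860 px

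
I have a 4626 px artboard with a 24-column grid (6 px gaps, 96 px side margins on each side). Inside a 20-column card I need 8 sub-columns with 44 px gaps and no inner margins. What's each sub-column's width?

423.25 px

Take off 192 px of margins, leaving 4434 px.
24c + 23·6 = 4434 → 24c = 4296 → c = 179 px.
Span of 20: 20·179 + 19·6 = 3580 + 114 = 3694 px.
3694 − 7·44 = 3386; ÷8 gives d = 423.25 px.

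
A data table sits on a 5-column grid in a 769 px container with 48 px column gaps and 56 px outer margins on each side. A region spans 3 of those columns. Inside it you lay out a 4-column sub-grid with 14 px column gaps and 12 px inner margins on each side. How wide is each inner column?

Subtract both margins: 769 − 2·56 = 657 px.
657 − 4·48 = 465; ÷5 gives c = 93 px.
Span of 3: 3·93 + 2·48 = 279 + 96 = 375 px.
Inner content = 375 − 2·12 = 351 px.
4d + 3·14 = 351 → 4d = 309 → d = 77.25 px.

77.25 px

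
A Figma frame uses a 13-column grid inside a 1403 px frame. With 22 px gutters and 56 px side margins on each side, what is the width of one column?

79 px

Take off 112 px of margins, leaving 1291 px.
13 columns + 12 gutters: 13c + 12·22 = 1291.
13c = 1291 − 264 = 1027, so c = 79 px.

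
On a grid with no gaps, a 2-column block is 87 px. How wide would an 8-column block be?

2c = 87 → c = 43.5 px.
8-column span = 8·43.5 = 348 px.

348 px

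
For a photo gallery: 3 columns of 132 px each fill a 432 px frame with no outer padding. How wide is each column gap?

18 px

3·132 + 2g = 432 → 2g = 36 → g = 18 px.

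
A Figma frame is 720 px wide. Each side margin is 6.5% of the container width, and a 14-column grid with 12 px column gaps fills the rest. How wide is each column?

Each margin = 6.5% of 720 = 46.8 px; content = 720 − 2·46.8 = 626.4 px.
626.4 − 13·12 = 470.4; ÷14 gives c = 33.6 px.

33.6 px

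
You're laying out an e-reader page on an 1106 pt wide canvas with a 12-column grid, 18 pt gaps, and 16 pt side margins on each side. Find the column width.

73 pt

Subtract both margins: 1106 − 2·16 = 1074 pt.
12c + 11·18 = 1074 → 12c = 876 → c = 73 pt.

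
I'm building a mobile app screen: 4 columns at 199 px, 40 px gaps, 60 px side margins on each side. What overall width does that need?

Canvas = 2·60 + 4·199 + 3·40 = 120 + 796 + 120 = 1036 px.

1036 px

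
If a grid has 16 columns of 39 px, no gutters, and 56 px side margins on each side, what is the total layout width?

Total width: 2·56 + 16·39 = 736 px.

736 px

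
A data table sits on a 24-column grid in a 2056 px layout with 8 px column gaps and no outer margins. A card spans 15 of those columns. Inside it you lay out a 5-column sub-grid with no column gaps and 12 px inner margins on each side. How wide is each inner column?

251.6 px

24 columns + 23 column gaps: 24c + 23·8 = 2056.
24c = 2056 − 184 = 1872, so c = 78 px.
Span of 15: 15·78 + 14·8 = 1170 + 112 = 1282 px.
Inner content = 1282 − 2·12 = 1258 px.
1258 / 5 = 251.6 px per column.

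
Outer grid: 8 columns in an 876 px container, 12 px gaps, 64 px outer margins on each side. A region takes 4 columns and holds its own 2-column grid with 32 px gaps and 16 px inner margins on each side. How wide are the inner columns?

Take off 128 px of margins, leaving 748 px.
Subtracting 7 gaps of 12 leaves 664 for 8 columns, so c = 83 px.
Span of 4: 4·83 + 3·12 = 332 + 36 = 368 px.
Inner content = 368 − 2·16 = 336 px.
Subtracting 1 gap of 32 leaves 304 for 2 columns, so d = 152 px.

152 px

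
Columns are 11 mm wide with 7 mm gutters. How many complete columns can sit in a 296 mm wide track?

16 columns

Each extra column adds 11 + 7 = 18 mm.
(296 + 7) / 18 = 16.83, so 16 columns fit.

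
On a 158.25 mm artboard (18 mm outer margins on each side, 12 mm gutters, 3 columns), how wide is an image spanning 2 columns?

77.5 mm

Inside the margins: 158.25 − 36 = 122.25 mm.
122.25 − 2·12 = 98.25; ÷3 gives c = 32.75 mm.
2-column span = 2·32.75 + 1·12 = 77.5 mm.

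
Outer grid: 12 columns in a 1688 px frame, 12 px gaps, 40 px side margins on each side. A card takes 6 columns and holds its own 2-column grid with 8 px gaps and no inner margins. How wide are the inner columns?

395 px

Inside the margins: 1688 − 80 = 1608 px.
12 columns + 11 gaps: 12c + 11·12 = 1608.
12c = 1608 − 132 = 1476, so c = 123 px.
6-column span = 6·123 + 5·12 = 798 px.
Subtracting 1 gap of 8 leaves 790 for 2 columns, so d = 395 px.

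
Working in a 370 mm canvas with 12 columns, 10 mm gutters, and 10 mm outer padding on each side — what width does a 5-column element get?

Take off 20 mm of margins, leaving 350 mm.
12 columns + 11 gutters: 12c + 11·10 = 350.
12c = 350 − 110 = 240, so c = 20 mm.
Span of 5: 5·20 + 4·10 = 100 + 40 = 140 mm.

140 mm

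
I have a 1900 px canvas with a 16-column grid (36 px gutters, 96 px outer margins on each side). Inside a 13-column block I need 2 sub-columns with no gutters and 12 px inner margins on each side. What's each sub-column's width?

Subtract both margins: 1900 − 2·96 = 1708 px.
Subtracting 15 gutters of 36 leaves 1168 for 16 columns, so c = 73 px.
13 columns plus 12 gutters: 949 + 432 = 1381 px.
Inner content = 1381 − 2·12 = 1357 px.
With no gutters, each column is 1357/2 = 678.5 px.

678.5 px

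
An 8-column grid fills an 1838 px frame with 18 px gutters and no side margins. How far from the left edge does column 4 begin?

8 columns + 7 gutters: 8c + 7·18 = 1838.
8c = 1838 − 126 = 1712, so c = 214 px.
No margin, so column 4 starts at 3·(column + gutter) = 3·232 = 696 px.

696 px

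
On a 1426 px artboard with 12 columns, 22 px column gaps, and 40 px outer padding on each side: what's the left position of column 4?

Content = 1426 − 2·40 = 1346 px.
1346 − 11·22 = 1104; ÷12 gives c = 92 px.
Before column 4: the margin + 3 columns + 3 column gaps.
Offset = 40 + 3·(92 + 22) = 40 + 342 = 382 px.

382 px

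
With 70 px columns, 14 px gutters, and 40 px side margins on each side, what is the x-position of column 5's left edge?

Each column+gutter stride is 84 px; 4 of them past the 40 px margin is 40 + 336 = 376 px.

376 px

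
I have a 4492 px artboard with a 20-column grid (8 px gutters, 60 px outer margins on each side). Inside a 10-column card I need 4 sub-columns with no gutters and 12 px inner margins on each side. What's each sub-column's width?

Inside the margins: 4492 − 120 = 4372 px.
20 columns + 19 gutters: 20c + 19·8 = 4372.
20c = 4372 − 152 = 4220, so c = 211 px.
10 columns plus 9 gutters: 2110 + 72 = 2182 px.
Inner content = 2182 − 2·12 = 2158 px.
2158 / 4 = 539.5 px per column.

539.5 px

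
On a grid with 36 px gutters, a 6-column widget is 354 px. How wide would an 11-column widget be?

679 px

Subtracting 5 gutters of 36 leaves 174 for 6 columns, so c = 29 px.
11-column span = 11·29 + 10·36 = 679 px.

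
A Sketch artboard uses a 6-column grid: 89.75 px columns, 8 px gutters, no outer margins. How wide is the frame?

578.5 px

Summing: 538.5 + 40 = 578.5 px.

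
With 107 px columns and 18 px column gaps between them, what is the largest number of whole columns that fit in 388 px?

3 columns: 3·107 + 2·18 = 357 px ≤ 388.
4 columns: 482 px > 388. So 3.

3 columns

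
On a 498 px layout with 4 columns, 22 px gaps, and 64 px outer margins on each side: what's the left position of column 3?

260 px

Subtract both margins: 498 − 2·64 = 370 px.
4 columns + 3 gaps: 4c + 3·22 = 370.
4c = 370 − 66 = 304, so c = 76 px.
Before column 3: the margin + 2 columns + 2 gaps.
Offset = 64 + 2·(76 + 22) = 64 + 196 = 260 px.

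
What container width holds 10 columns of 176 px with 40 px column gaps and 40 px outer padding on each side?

2200 px

Total width: 2·40 + 10·176 + 9·40 = 2200 px.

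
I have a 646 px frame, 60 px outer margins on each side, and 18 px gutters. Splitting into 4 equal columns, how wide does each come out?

Subtract both margins: 646 − 2·60 = 526 px.
526 − 3·18 = 472; ÷4 gives c = 118 px.

118 px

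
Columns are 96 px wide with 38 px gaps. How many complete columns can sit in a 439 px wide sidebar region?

3 columns

3 columns: 3·96 + 2·38 = 364 px ≤ 439.
4 columns: 498 px > 439. So 3.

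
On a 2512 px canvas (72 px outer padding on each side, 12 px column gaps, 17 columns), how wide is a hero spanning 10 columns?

Inside the margins: 2512 − 144 = 2368 px.
2368 − 16·12 = 2176; ÷17 gives c = 128 px.
Span of 10: 10·128 + 9·12 = 1280 + 108 = 1388 px.

1388 px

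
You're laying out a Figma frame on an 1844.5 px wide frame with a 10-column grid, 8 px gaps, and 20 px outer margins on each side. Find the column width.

Take off 40 px of margins, leaving 1804.5 px.
1804.5 − 9·8 = 1732.5; ÷10 gives c = 173.25 px.

173.25 px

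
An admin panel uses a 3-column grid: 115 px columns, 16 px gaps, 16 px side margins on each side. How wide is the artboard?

Adding margins, columns and gutters: 32 + 345 + 32 = 409 px.

409 px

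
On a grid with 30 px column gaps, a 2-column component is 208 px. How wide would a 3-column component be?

327 px

2c + 1·30 = 208 → 2c = 178 → c = 89 px.
3 columns plus 2 column gaps: 267 + 60 = 327 px.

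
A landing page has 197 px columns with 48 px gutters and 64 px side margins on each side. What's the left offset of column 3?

554 px

Before column 3: the margin + 2 columns + 2 gutters.
Offset = 64 + 2·(197 + 48) = 64 + 490 = 554 px.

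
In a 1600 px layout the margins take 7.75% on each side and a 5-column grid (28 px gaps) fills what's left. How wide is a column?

248 px

1600 × (1 − 2·7.75%) = 1600 × 84.5% = 1352 px for the columns.
1352 − 4·28 = 1240; ÷5 gives c = 248 px.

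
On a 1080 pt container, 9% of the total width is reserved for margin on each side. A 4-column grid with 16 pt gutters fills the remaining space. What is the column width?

209.4 pt

Each margin = 9% of 1080 = 97.2 pt; content = 1080 − 2·97.2 = 885.6 pt.
Subtracting 3 gutters of 16 leaves 837.6 for 4 columns, so c = 209.4 pt.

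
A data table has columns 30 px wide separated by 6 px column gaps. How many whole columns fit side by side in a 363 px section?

10 columns

Each extra column adds 30 + 6 = 36 px.
(363 + 6) / 36 = 10.25, so 10 columns fit.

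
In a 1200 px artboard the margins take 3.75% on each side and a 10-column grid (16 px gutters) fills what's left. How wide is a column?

1200 × (1 − 2·3.75%) = 1200 × 92.5% = 1110 px for the columns.
10 columns + 9 gutters: 10c + 9·16 = 1110.
10c = 1110 − 144 = 966, so c = 96.6 px.

96.6 px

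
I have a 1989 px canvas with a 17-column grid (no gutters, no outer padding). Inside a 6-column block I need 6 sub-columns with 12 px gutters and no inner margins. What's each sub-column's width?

1989 / 17 = 117 px per column.
With no gutters, 6 columns span 6·117 = 702 px.
6 columns + 5 gutters: 6d + 5·12 = 702.
6d = 702 − 60 = 642, so d = 107 px.

107 px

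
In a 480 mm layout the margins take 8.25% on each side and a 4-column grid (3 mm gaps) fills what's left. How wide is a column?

480 × (1 − 2·8.25%) = 480 × 83.5% = 400.8 mm for the columns.
4 columns + 3 gaps: 4c + 3·3 = 400.8.
4c = 400.8 − 9 = 391.8, so c = 97.95 mm.

97.95 mm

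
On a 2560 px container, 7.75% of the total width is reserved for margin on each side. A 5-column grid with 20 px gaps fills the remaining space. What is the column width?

Each margin = 7.75% of 2560 = 198.4 px; content = 2560 − 2·198.4 = 2163.2 px.
5 columns + 4 gaps: 5c + 4·20 = 2163.2.
5c = 2163.2 − 80 = 2083.2, so c = 416.64 px.

416.64 px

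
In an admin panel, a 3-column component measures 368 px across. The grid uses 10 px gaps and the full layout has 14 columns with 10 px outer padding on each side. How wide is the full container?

3 columns + 2 gaps: 3c + 2·10 = 368.
3c = 368 − 20 = 348, so c = 116 px.
Container = 2·10 + 14·116 + 13·10 = 20 + 1624 + 130 = 1774 px.

1774 px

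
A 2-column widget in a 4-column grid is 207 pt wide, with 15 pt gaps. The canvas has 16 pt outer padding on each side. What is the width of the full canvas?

2 columns + 1 gap: 2c + 1·15 = 207.
2c = 207 − 15 = 192, so c = 96 pt.
Adding margins, columns and gutters: 32 + 384 + 45 = 461 pt.

461 pt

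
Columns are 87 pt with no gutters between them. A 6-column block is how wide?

522 pt

With no gutters, 6 columns span 6·87 = 522 pt.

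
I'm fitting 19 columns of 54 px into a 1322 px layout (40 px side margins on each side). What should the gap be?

12 px

Subtract both margins: 1322 − 2·40 = 1242 px.
19 columns take 19·54 = 1026 px; remaining 216 splits into 18 gaps.
g = 216 / 18 = 12 px.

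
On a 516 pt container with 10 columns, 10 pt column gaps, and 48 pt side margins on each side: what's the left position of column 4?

Take off 96 pt of margins, leaving 420 pt.
420 − 9·10 = 330; ÷10 gives c = 33 pt.
Column 4 starts at margin + 3·(column + gutter) = 48 + 3·43 = 177 pt.

177 pt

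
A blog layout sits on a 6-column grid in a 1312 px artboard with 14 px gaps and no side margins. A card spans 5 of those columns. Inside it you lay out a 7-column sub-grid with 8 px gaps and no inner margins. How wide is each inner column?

Subtracting 5 gaps of 14 leaves 1242 for 6 columns, so c = 207 px.
5-column span = 5·207 + 4·14 = 1091 px.
7 columns + 6 gaps: 7d + 6·8 = 1091.
7d = 1091 − 48 = 1043, so d = 149 px.

149 px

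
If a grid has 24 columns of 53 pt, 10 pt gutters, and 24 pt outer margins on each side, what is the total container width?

1550 pt

Container = 2·24 + 24·53 + 23·10 = 48 + 1272 + 230 = 1550 pt.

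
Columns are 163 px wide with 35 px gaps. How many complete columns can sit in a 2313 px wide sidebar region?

k columns need k·163 + (k−1)·35 = k·198 − 35.
k·198 − 35 ≤ 2313 → k ≤ 2348 / 198 ≈ 11.86, so k = 11.

11 columns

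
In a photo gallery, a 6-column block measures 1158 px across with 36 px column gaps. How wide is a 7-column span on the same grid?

1357 px

6c + 5·36 = 1158 → 6c = 978 → c = 163 px.
7 columns plus 6 column gaps: 1141 + 216 = 1357 px.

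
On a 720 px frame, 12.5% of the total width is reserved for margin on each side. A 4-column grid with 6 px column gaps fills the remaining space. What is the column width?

130.5 px

Margins: 12.5% × 720 = 90 px each, so content = 720 − 180 = 540 px.
Subtracting 3 column gaps of 6 leaves 522 for 4 columns, so c = 130.5 px.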